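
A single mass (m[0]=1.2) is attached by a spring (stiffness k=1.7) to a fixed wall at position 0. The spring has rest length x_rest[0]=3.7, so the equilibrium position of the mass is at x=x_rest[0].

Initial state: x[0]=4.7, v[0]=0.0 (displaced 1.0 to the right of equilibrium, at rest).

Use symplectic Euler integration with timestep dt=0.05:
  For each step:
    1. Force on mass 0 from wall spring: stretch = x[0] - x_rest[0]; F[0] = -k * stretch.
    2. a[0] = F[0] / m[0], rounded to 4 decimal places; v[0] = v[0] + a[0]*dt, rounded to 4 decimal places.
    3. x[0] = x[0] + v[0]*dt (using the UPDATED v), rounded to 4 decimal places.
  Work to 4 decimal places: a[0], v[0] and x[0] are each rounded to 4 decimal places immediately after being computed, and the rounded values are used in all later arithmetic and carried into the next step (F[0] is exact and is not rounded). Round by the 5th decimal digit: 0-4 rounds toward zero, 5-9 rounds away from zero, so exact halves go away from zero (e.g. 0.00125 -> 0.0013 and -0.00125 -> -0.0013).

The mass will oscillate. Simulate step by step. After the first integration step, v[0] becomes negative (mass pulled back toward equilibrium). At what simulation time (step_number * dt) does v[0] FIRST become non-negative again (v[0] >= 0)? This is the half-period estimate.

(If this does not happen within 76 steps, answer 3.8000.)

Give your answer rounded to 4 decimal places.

Answer: 2.6500

Derivation:
Step 0: x=[4.7000] v=[0.0000]
Step 1: x=[4.6965] v=[-0.0708]
Step 2: x=[4.6894] v=[-0.1414]
Step 3: x=[4.6788] v=[-0.2115]
Step 4: x=[4.6648] v=[-0.2808]
Step 5: x=[4.6473] v=[-0.3491]
Step 6: x=[4.6265] v=[-0.4162]
Step 7: x=[4.6024] v=[-0.4818]
Step 8: x=[4.5751] v=[-0.5457]
Step 9: x=[4.5447] v=[-0.6077]
Step 10: x=[4.5113] v=[-0.6675]
Step 11: x=[4.4751] v=[-0.7250]
Step 12: x=[4.4361] v=[-0.7799]
Step 13: x=[4.3945] v=[-0.8320]
Step 14: x=[4.3504] v=[-0.8812]
Step 15: x=[4.3040] v=[-0.9273]
Step 16: x=[4.2555] v=[-0.9701]
Step 17: x=[4.2050] v=[-1.0095]
Step 18: x=[4.1527] v=[-1.0453]
Step 19: x=[4.0988] v=[-1.0774]
Step 20: x=[4.0435] v=[-1.1057]
Step 21: x=[3.9870] v=[-1.1300]
Step 22: x=[3.9295] v=[-1.1503]
Step 23: x=[3.8712] v=[-1.1666]
Step 24: x=[3.8123] v=[-1.1787]
Step 25: x=[3.7530] v=[-1.1867]
Step 26: x=[3.6935] v=[-1.1905]
Step 27: x=[3.6340] v=[-1.1900]
Step 28: x=[3.5747] v=[-1.1853]
Step 29: x=[3.5159] v=[-1.1764]
Step 30: x=[3.4577] v=[-1.1634]
Step 31: x=[3.4004] v=[-1.1462]
Step 32: x=[3.3442] v=[-1.1250]
Step 33: x=[3.2892] v=[-1.0998]
Step 34: x=[3.2357] v=[-1.0707]
Step 35: x=[3.1838] v=[-1.0378]
Step 36: x=[3.1337] v=[-1.0012]
Step 37: x=[3.0856] v=[-0.9611]
Step 38: x=[3.0397] v=[-0.9176]
Step 39: x=[2.9962] v=[-0.8708]
Step 40: x=[2.9552] v=[-0.8209]
Step 41: x=[2.9168] v=[-0.7681]
Step 42: x=[2.8812] v=[-0.7126]
Step 43: x=[2.8485] v=[-0.6546]
Step 44: x=[2.8188] v=[-0.5943]
Step 45: x=[2.7922] v=[-0.5319]
Step 46: x=[2.7688] v=[-0.4676]
Step 47: x=[2.7487] v=[-0.4016]
Step 48: x=[2.7320] v=[-0.3342]
Step 49: x=[2.7187] v=[-0.2656]
Step 50: x=[2.7089] v=[-0.1961]
Step 51: x=[2.7026] v=[-0.1259]
Step 52: x=[2.6998] v=[-0.0553]
Step 53: x=[2.7006] v=[0.0156]
First v>=0 after going negative at step 53, time=2.6500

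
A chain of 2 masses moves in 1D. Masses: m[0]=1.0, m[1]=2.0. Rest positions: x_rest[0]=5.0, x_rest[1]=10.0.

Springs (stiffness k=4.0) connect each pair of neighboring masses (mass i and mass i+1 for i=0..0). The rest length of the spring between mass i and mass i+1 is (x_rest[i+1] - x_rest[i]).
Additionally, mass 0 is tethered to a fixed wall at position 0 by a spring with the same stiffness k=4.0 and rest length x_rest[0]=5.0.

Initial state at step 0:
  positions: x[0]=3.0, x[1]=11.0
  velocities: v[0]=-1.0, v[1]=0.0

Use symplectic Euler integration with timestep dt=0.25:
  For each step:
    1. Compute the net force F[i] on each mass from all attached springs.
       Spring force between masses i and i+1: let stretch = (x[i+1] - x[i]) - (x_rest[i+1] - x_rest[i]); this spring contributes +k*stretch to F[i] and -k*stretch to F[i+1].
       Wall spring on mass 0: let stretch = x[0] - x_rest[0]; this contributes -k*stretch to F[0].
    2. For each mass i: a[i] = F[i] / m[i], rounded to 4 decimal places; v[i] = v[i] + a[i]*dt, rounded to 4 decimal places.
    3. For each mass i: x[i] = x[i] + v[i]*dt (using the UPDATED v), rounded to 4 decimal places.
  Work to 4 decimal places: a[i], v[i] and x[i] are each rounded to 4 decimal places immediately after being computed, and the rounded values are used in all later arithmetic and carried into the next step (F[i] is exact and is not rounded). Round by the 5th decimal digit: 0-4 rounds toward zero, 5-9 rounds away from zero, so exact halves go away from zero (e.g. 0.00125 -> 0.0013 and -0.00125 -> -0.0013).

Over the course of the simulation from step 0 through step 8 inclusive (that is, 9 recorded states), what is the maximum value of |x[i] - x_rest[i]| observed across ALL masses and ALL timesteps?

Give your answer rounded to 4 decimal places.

Step 0: x=[3.0000 11.0000] v=[-1.0000 0.0000]
Step 1: x=[4.0000 10.6250] v=[4.0000 -1.5000]
Step 2: x=[5.6563 10.0469] v=[6.6250 -2.3125]
Step 3: x=[6.9961 9.5450] v=[5.3593 -2.0078]
Step 4: x=[7.2241 9.3494] v=[0.9121 -0.7823]
Step 5: x=[6.1774 9.5132] v=[-4.1867 0.6551]
Step 6: x=[4.4203 9.8850] v=[-7.0283 1.4872]
Step 7: x=[2.9243 10.1987] v=[-5.9839 1.2549]
Step 8: x=[2.5159 10.2281] v=[-1.6338 0.1177]
Max displacement = 2.4841

Answer: 2.4841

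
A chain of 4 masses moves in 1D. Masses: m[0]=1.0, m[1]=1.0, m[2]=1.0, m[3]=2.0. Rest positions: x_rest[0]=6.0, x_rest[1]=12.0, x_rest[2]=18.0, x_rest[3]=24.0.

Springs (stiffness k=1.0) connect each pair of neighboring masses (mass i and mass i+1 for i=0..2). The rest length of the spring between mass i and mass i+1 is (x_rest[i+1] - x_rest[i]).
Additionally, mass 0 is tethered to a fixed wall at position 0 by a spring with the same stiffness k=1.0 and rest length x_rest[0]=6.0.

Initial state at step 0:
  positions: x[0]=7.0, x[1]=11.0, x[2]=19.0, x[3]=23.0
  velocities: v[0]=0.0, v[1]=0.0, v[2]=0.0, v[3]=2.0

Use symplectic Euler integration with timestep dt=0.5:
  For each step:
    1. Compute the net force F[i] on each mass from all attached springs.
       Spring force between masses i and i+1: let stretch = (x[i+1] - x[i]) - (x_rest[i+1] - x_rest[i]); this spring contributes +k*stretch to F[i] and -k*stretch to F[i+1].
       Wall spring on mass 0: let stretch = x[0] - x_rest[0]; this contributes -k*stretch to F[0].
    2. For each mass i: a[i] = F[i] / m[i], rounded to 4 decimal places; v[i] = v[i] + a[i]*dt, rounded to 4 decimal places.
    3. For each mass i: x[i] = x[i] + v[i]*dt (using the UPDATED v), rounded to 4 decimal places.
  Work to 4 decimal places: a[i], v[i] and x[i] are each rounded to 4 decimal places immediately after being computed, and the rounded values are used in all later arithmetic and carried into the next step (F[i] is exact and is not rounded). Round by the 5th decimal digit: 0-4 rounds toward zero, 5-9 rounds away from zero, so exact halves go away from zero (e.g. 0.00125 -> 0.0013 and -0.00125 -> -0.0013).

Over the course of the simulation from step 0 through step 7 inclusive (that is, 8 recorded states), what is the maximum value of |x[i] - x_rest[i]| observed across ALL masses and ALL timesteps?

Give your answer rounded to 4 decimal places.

Step 0: x=[7.0000 11.0000 19.0000 23.0000] v=[0.0000 0.0000 0.0000 2.0000]
Step 1: x=[6.2500 12.0000 18.0000 24.2500] v=[-1.5000 2.0000 -2.0000 2.5000]
Step 2: x=[5.3750 13.0625 17.0625 25.4688] v=[-1.7500 2.1250 -1.8750 2.4375]
Step 3: x=[5.0781 13.2032 17.2266 26.3868] v=[-0.5938 0.2813 0.3282 1.8359]
Step 4: x=[5.5430 12.3184 18.6749 26.9098] v=[0.9297 -1.7696 2.8966 1.0459]
Step 5: x=[6.3160 11.3289 20.5928 27.1534] v=[1.5459 -1.9791 3.8358 0.4872]
Step 6: x=[6.7632 11.4021 21.8349 27.3270] v=[0.8944 0.1464 2.4842 0.3471]
Step 7: x=[6.6793 12.9238 21.8419 27.5641] v=[-0.1678 3.0434 0.0139 0.4741]
Max displacement = 3.8419

Answer: 3.8419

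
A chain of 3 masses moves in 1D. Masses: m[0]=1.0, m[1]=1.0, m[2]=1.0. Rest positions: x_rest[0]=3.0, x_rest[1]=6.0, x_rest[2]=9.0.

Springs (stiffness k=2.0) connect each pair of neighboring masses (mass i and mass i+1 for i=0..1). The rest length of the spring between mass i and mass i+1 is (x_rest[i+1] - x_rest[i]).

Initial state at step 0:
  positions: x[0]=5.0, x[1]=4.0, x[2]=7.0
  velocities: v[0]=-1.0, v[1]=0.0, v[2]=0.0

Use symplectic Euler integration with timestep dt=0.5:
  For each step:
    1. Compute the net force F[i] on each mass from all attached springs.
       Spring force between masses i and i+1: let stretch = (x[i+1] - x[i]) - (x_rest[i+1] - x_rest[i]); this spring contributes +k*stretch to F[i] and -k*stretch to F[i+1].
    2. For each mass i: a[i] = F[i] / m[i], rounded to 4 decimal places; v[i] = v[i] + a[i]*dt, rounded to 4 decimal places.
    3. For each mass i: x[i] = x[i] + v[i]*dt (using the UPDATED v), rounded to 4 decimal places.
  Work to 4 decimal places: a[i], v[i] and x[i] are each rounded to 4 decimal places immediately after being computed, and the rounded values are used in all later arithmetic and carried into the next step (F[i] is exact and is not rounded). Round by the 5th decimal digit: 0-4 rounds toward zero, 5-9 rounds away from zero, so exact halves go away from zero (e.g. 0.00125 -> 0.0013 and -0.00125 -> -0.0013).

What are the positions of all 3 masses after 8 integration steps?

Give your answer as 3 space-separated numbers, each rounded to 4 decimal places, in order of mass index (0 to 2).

Answer: 3.5509 3.4962 4.9532

Derivation:
Step 0: x=[5.0000 4.0000 7.0000] v=[-1.0000 0.0000 0.0000]
Step 1: x=[2.5000 6.0000 7.0000] v=[-5.0000 4.0000 0.0000]
Step 2: x=[0.2500 6.7500 8.0000] v=[-4.5000 1.5000 2.0000]
Step 3: x=[-0.2500 4.8750 9.8750] v=[-1.0000 -3.7500 3.7500]
Step 4: x=[0.3125 2.9375 10.7500] v=[1.1250 -3.8750 1.7500]
Step 5: x=[0.6875 3.5938 9.2188] v=[0.7500 1.3125 -3.0625]
Step 6: x=[1.0157 5.6094 6.3751] v=[0.6563 4.0312 -5.6875]
Step 7: x=[2.1407 5.7110 4.6485] v=[2.2500 0.2032 -3.4532]
Step 8: x=[3.5509 3.4962 4.9532] v=[2.8203 -4.4296 0.6093]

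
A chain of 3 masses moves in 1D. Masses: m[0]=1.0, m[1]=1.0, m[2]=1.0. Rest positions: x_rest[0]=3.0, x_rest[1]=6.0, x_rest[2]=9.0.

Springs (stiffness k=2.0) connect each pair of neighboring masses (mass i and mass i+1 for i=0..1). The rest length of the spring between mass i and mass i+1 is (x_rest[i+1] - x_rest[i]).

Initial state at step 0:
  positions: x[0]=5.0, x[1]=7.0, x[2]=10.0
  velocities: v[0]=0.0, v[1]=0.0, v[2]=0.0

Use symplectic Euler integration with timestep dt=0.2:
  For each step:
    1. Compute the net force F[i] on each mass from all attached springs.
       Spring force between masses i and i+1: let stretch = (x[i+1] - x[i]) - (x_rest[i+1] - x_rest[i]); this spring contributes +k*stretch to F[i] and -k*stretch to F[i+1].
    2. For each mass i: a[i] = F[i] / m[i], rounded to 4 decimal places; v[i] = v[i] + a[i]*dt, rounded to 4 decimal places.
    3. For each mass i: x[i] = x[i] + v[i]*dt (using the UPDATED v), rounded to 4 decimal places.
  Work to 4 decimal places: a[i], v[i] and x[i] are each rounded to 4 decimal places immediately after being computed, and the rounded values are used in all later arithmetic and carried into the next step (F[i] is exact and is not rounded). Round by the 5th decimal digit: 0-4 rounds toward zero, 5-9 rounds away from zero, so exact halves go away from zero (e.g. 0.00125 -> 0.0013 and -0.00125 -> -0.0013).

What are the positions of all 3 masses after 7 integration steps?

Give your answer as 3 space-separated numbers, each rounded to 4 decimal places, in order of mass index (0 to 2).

Answer: 3.9213 7.6226 10.4559

Derivation:
Step 0: x=[5.0000 7.0000 10.0000] v=[0.0000 0.0000 0.0000]
Step 1: x=[4.9200 7.0800 10.0000] v=[-0.4000 0.4000 0.0000]
Step 2: x=[4.7728 7.2208 10.0064] v=[-0.7360 0.7040 0.0320]
Step 3: x=[4.5814 7.3886 10.0300] v=[-0.9568 0.8390 0.1178]
Step 4: x=[4.3746 7.5431 10.0822] v=[-1.0339 0.7727 0.2612]
Step 5: x=[4.1813 7.6473 10.1713] v=[-0.9665 0.5209 0.4456]
Step 6: x=[4.0253 7.6761 10.2985] v=[-0.7801 0.1441 0.6360]
Step 7: x=[3.9213 7.6226 10.4559] v=[-0.5198 -0.2673 0.7870]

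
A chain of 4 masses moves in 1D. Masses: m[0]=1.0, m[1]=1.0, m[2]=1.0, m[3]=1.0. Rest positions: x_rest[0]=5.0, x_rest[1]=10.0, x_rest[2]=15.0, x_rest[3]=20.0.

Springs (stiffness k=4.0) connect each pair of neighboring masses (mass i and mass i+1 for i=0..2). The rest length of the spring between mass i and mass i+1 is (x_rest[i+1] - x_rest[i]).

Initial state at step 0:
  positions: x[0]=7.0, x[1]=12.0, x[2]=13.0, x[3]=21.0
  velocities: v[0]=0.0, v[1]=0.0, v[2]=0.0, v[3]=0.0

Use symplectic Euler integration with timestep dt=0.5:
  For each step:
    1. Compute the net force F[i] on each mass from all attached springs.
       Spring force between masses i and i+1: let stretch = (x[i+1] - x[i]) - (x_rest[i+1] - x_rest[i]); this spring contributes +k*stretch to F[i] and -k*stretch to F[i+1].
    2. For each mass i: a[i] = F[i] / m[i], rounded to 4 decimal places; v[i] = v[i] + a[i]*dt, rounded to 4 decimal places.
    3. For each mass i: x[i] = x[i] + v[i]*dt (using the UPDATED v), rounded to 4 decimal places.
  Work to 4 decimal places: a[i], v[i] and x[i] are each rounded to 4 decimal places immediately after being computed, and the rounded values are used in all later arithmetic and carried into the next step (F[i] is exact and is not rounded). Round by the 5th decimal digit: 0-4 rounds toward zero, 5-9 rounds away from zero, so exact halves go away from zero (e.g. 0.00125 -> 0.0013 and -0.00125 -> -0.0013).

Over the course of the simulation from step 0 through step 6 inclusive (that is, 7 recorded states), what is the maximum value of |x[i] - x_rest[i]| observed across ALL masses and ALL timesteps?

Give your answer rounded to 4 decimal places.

Answer: 5.0000

Derivation:
Step 0: x=[7.0000 12.0000 13.0000 21.0000] v=[0.0000 0.0000 0.0000 0.0000]
Step 1: x=[7.0000 8.0000 20.0000 18.0000] v=[0.0000 -8.0000 14.0000 -6.0000]
Step 2: x=[3.0000 15.0000 13.0000 22.0000] v=[-8.0000 14.0000 -14.0000 8.0000]
Step 3: x=[6.0000 8.0000 17.0000 22.0000] v=[6.0000 -14.0000 8.0000 0.0000]
Step 4: x=[6.0000 8.0000 17.0000 22.0000] v=[0.0000 0.0000 0.0000 0.0000]
Step 5: x=[3.0000 15.0000 13.0000 22.0000] v=[-6.0000 14.0000 -8.0000 0.0000]
Step 6: x=[7.0000 8.0000 20.0000 18.0000] v=[8.0000 -14.0000 14.0000 -8.0000]
Max displacement = 5.0000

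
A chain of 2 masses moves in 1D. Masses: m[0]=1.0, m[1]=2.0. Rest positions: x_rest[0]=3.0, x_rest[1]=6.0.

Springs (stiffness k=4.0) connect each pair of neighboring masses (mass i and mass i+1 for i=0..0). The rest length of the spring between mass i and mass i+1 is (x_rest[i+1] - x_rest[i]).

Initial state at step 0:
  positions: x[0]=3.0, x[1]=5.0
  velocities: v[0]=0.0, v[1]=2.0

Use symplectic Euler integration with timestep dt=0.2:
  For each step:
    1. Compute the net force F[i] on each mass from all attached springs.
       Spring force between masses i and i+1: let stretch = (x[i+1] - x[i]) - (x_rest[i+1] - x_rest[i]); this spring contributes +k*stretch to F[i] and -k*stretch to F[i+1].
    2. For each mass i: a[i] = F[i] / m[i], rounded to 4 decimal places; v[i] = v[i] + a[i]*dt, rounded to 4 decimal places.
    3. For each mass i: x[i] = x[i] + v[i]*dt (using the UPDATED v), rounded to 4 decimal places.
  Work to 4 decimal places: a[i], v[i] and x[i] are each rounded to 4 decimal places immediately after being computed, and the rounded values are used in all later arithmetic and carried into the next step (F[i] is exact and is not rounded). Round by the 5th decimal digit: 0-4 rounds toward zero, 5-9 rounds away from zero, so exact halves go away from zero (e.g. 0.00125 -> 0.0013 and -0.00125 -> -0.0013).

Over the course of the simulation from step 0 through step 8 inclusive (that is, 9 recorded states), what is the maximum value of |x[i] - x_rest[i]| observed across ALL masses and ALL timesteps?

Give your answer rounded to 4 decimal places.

Step 0: x=[3.0000 5.0000] v=[0.0000 2.0000]
Step 1: x=[2.8400 5.4800] v=[-0.8000 2.4000]
Step 2: x=[2.6224 5.9888] v=[-1.0880 2.5440]
Step 3: x=[2.4634 6.4683] v=[-0.7949 2.3974]
Step 4: x=[2.4652 6.8674] v=[0.0090 1.9954]
Step 5: x=[2.6914 7.1543] v=[1.1308 1.4345]
Step 6: x=[3.1516 7.3242] v=[2.3011 0.8493]
Step 7: x=[3.7994 7.4003] v=[3.2392 0.3803]
Step 8: x=[4.5434 7.4283] v=[3.7199 0.1399]
Max displacement = 1.5434

Answer: 1.5434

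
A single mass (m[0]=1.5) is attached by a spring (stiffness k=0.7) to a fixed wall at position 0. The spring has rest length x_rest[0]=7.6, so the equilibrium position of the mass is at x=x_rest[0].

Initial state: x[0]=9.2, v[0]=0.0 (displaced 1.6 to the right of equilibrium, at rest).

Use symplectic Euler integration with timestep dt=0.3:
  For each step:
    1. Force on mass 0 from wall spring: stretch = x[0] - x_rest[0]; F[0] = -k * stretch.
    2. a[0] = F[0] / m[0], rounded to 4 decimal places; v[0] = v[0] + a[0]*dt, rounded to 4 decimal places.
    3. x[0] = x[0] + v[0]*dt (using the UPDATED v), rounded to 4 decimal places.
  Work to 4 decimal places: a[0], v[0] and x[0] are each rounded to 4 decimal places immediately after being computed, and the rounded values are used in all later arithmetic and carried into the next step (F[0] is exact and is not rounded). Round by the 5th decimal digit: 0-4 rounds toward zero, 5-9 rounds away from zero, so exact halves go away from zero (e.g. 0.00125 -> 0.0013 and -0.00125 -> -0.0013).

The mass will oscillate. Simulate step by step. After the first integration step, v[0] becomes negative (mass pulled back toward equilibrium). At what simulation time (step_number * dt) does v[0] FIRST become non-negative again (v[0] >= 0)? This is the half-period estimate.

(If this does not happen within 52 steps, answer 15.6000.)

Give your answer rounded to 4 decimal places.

Answer: 4.8000

Derivation:
Step 0: x=[9.2000] v=[0.0000]
Step 1: x=[9.1328] v=[-0.2240]
Step 2: x=[9.0012] v=[-0.4386]
Step 3: x=[8.8108] v=[-0.6348]
Step 4: x=[8.5695] v=[-0.8043]
Step 5: x=[8.2875] v=[-0.9400]
Step 6: x=[7.9766] v=[-1.0362]
Step 7: x=[7.6499] v=[-1.0889]
Step 8: x=[7.3211] v=[-1.0959]
Step 9: x=[7.0041] v=[-1.0568]
Step 10: x=[6.7121] v=[-0.9734]
Step 11: x=[6.4574] v=[-0.8491]
Step 12: x=[6.2507] v=[-0.6891]
Step 13: x=[6.1006] v=[-0.5002]
Step 14: x=[6.0135] v=[-0.2903]
Step 15: x=[5.9930] v=[-0.0682]
Step 16: x=[6.0400] v=[0.1568]
First v>=0 after going negative at step 16, time=4.8000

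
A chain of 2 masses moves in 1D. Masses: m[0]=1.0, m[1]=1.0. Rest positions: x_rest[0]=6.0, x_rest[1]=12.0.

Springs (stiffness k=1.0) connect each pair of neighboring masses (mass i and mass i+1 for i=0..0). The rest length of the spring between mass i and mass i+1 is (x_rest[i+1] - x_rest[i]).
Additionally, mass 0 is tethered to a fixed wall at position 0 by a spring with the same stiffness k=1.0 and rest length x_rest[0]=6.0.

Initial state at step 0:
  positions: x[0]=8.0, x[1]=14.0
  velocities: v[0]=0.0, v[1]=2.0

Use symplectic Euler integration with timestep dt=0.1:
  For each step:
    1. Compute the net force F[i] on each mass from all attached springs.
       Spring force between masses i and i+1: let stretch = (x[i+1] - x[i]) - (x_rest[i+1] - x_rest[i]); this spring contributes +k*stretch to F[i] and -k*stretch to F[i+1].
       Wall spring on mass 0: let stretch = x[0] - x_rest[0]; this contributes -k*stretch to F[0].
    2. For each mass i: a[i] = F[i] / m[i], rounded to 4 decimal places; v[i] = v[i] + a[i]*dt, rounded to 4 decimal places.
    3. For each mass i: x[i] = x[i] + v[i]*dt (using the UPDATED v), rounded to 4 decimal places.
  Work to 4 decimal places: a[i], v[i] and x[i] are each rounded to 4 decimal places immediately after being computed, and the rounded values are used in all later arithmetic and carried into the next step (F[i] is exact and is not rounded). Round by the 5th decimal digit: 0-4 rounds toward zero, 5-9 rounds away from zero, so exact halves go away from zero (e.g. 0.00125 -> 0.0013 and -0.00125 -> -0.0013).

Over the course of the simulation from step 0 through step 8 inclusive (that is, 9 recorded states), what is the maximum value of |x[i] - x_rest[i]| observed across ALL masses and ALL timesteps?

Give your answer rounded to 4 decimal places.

Answer: 3.4025

Derivation:
Step 0: x=[8.0000 14.0000] v=[0.0000 2.0000]
Step 1: x=[7.9800 14.2000] v=[-0.2000 2.0000]
Step 2: x=[7.9424 14.3978] v=[-0.3760 1.9780]
Step 3: x=[7.8899 14.5911] v=[-0.5247 1.9325]
Step 4: x=[7.8255 14.7773] v=[-0.6436 1.8624]
Step 5: x=[7.7524 14.9540] v=[-0.7310 1.7672]
Step 6: x=[7.6738 15.1187] v=[-0.7861 1.6470]
Step 7: x=[7.5929 15.2690] v=[-0.8090 1.5025]
Step 8: x=[7.5128 15.4025] v=[-0.8007 1.3349]
Max displacement = 3.4025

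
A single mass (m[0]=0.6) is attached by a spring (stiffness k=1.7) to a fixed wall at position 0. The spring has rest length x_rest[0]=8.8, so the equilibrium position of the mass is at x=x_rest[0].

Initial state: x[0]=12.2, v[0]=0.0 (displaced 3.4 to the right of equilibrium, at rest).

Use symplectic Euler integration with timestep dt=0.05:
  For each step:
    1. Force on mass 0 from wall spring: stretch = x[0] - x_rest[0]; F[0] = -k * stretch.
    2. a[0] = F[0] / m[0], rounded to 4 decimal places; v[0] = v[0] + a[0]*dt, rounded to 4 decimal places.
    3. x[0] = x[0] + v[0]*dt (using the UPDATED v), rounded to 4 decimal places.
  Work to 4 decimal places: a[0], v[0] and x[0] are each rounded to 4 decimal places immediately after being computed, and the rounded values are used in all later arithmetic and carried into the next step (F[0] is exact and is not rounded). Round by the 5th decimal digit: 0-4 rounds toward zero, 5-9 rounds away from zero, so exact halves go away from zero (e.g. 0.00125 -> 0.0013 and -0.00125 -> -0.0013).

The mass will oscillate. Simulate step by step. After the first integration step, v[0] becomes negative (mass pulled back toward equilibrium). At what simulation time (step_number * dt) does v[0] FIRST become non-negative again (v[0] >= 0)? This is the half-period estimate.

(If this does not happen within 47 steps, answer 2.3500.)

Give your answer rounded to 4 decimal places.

Answer: 1.9000

Derivation:
Step 0: x=[12.2000] v=[0.0000]
Step 1: x=[12.1759] v=[-0.4817]
Step 2: x=[12.1279] v=[-0.9600]
Step 3: x=[12.0563] v=[-1.4315]
Step 4: x=[11.9617] v=[-1.8928]
Step 5: x=[11.8447] v=[-2.3407]
Step 6: x=[11.7061] v=[-2.7720]
Step 7: x=[11.5469] v=[-3.1837]
Step 8: x=[11.3683] v=[-3.5728]
Step 9: x=[11.1715] v=[-3.9366]
Step 10: x=[10.9579] v=[-4.2726]
Step 11: x=[10.7290] v=[-4.5783]
Step 12: x=[10.4864] v=[-4.8516]
Step 13: x=[10.2319] v=[-5.0905]
Step 14: x=[9.9672] v=[-5.2934]
Step 15: x=[9.6943] v=[-5.4588]
Step 16: x=[9.4150] v=[-5.5855]
Step 17: x=[9.1314] v=[-5.6726]
Step 18: x=[8.8454] v=[-5.7196]
Step 19: x=[8.5591] v=[-5.7260]
Step 20: x=[8.2745] v=[-5.6919]
Step 21: x=[7.9936] v=[-5.6175]
Step 22: x=[7.7184] v=[-5.5033]
Step 23: x=[7.4509] v=[-5.3501]
Step 24: x=[7.1930] v=[-5.1590]
Step 25: x=[6.9464] v=[-4.9313]
Step 26: x=[6.7130] v=[-4.6687]
Step 27: x=[6.4944] v=[-4.3730]
Step 28: x=[6.2921] v=[-4.0464]
Step 29: x=[6.1075] v=[-3.6911]
Step 30: x=[5.9420] v=[-3.3097]
Step 31: x=[5.7968] v=[-2.9048]
Step 32: x=[5.6728] v=[-2.4793]
Step 33: x=[5.5710] v=[-2.0363]
Step 34: x=[5.4921] v=[-1.5789]
Step 35: x=[5.4366] v=[-1.1103]
Step 36: x=[5.4049] v=[-0.6338]
Step 37: x=[5.3973] v=[-0.1528]
Step 38: x=[5.4138] v=[0.3293]
First v>=0 after going negative at step 38, time=1.9000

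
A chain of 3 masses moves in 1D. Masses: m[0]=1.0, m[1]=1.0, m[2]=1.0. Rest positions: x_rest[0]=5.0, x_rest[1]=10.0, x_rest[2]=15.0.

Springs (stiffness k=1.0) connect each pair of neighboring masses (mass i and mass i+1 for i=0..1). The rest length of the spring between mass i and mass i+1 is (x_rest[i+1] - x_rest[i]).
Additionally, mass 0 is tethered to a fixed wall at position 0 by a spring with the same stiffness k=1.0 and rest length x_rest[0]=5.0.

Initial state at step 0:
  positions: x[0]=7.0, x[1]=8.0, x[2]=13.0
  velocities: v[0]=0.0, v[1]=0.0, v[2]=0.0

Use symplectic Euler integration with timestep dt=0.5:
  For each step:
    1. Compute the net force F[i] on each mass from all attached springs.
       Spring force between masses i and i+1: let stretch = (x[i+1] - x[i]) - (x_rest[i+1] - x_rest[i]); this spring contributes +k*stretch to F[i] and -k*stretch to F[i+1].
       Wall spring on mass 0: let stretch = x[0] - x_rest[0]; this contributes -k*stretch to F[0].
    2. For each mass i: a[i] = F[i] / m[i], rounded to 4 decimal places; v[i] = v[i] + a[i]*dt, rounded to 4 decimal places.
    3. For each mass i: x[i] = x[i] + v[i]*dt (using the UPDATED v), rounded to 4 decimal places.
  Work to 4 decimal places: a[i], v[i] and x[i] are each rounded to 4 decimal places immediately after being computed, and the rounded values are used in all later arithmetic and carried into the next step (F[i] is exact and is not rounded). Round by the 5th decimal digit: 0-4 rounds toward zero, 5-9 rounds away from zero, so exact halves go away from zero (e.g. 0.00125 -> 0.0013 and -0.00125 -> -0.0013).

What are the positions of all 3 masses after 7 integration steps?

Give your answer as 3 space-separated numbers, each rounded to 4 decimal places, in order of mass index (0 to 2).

Step 0: x=[7.0000 8.0000 13.0000] v=[0.0000 0.0000 0.0000]
Step 1: x=[5.5000 9.0000 13.0000] v=[-3.0000 2.0000 0.0000]
Step 2: x=[3.5000 10.1250 13.2500] v=[-4.0000 2.2500 0.5000]
Step 3: x=[2.2813 10.3750 13.9688] v=[-2.4375 0.5000 1.4375]
Step 4: x=[2.5157 9.5000 15.0391] v=[0.4687 -1.7500 2.1406]
Step 5: x=[3.8672 8.2637 15.9747] v=[2.7030 -2.4726 1.8711]
Step 6: x=[5.3511 7.8560 16.2325] v=[2.9677 -0.8154 0.5156]
Step 7: x=[6.1234 8.9162 15.6462] v=[1.5446 2.1204 -1.1727]

Answer: 6.1234 8.9162 15.6462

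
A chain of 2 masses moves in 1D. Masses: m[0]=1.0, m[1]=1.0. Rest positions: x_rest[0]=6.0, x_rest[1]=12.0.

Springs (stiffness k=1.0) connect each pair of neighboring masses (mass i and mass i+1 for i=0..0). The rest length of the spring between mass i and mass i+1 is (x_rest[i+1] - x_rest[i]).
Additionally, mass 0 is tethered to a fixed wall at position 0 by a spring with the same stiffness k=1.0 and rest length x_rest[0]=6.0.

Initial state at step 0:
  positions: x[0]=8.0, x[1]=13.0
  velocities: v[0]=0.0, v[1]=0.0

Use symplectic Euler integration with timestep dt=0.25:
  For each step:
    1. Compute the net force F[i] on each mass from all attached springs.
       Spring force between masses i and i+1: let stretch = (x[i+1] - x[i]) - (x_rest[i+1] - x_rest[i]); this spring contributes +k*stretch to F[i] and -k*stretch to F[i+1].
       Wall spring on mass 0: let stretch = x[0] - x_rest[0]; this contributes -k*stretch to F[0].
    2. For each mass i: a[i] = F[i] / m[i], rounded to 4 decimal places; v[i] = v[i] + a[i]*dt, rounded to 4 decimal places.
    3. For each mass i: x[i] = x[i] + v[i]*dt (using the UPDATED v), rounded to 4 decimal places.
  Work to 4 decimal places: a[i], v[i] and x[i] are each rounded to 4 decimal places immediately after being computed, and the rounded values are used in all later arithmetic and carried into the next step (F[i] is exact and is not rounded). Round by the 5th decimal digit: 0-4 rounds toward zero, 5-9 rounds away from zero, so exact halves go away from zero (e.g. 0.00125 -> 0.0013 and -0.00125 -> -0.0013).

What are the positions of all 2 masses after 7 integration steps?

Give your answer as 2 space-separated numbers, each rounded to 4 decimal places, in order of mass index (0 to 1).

Step 0: x=[8.0000 13.0000] v=[0.0000 0.0000]
Step 1: x=[7.8125 13.0625] v=[-0.7500 0.2500]
Step 2: x=[7.4649 13.1719] v=[-1.3906 0.4375]
Step 3: x=[7.0074 13.2996] v=[-1.8301 0.5108]
Step 4: x=[6.5052 13.4091] v=[-2.0089 0.4378]
Step 5: x=[6.0279 13.4621] v=[-1.9092 0.2118]
Step 6: x=[5.6385 13.4254] v=[-1.5576 -0.1468]
Step 7: x=[5.3834 13.2770] v=[-1.0205 -0.5935]

Answer: 5.3834 13.2770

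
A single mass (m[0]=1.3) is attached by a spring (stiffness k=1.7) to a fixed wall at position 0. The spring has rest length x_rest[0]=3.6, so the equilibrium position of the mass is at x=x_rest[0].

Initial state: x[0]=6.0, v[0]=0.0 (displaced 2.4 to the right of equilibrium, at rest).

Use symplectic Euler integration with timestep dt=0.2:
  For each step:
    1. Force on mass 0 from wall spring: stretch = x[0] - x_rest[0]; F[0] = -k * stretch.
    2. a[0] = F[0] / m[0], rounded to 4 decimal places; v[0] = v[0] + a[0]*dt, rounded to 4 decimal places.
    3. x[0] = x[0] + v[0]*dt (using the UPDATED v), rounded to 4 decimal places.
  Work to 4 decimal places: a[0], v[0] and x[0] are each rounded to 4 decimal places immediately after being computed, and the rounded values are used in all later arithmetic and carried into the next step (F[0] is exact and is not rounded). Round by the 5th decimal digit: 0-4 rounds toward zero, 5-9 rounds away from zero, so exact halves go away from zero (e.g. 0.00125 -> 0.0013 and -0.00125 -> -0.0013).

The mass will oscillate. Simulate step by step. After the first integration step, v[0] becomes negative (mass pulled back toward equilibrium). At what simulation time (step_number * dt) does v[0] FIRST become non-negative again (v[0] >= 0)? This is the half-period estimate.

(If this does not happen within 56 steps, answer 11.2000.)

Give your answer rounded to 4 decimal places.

Answer: 2.8000

Derivation:
Step 0: x=[6.0000] v=[0.0000]
Step 1: x=[5.8745] v=[-0.6277]
Step 2: x=[5.6300] v=[-1.2226]
Step 3: x=[5.2793] v=[-1.7535]
Step 4: x=[4.8408] v=[-2.1927]
Step 5: x=[4.3374] v=[-2.5172]
Step 6: x=[3.7954] v=[-2.7101]
Step 7: x=[3.2432] v=[-2.7612]
Step 8: x=[2.7096] v=[-2.6679]
Step 9: x=[2.2226] v=[-2.4350]
Step 10: x=[1.8076] v=[-2.0748]
Step 11: x=[1.4864] v=[-1.6060]
Step 12: x=[1.2758] v=[-1.0532]
Step 13: x=[1.1867] v=[-0.4453]
Step 14: x=[1.2239] v=[0.1859]
First v>=0 after going negative at step 14, time=2.8000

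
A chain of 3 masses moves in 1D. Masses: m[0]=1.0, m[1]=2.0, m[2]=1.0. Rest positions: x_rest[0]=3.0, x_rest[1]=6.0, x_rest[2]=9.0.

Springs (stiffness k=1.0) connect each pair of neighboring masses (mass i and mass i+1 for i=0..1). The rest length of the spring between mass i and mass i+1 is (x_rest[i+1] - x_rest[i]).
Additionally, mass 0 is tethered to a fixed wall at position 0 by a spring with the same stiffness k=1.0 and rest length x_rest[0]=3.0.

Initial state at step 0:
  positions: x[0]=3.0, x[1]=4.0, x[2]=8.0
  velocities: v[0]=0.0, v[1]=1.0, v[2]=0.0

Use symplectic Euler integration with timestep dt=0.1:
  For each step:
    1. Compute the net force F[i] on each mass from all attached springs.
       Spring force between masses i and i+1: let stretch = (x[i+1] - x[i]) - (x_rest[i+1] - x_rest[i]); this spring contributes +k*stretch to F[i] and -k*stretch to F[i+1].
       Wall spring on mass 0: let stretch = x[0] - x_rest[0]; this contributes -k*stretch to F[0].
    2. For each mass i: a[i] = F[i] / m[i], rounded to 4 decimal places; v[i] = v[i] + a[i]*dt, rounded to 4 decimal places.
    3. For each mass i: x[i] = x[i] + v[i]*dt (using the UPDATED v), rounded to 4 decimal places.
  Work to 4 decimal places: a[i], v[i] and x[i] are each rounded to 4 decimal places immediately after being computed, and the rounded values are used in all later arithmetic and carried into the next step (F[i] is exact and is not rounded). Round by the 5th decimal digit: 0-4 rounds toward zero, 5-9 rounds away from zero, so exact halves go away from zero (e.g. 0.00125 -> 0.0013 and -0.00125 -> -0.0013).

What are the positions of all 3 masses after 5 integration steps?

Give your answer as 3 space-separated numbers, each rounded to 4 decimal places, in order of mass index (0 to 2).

Step 0: x=[3.0000 4.0000 8.0000] v=[0.0000 1.0000 0.0000]
Step 1: x=[2.9800 4.1150 7.9900] v=[-0.2000 1.1500 -0.1000]
Step 2: x=[2.9416 4.2437 7.9713] v=[-0.3845 1.2870 -0.1875]
Step 3: x=[2.8868 4.3845 7.9453] v=[-0.5485 1.4083 -0.2603]
Step 4: x=[2.8181 4.5357 7.9137] v=[-0.6874 1.5115 -0.3164]
Step 5: x=[2.7384 4.6952 7.8783] v=[-0.7975 1.5945 -0.3542]

Answer: 2.7384 4.6952 7.8783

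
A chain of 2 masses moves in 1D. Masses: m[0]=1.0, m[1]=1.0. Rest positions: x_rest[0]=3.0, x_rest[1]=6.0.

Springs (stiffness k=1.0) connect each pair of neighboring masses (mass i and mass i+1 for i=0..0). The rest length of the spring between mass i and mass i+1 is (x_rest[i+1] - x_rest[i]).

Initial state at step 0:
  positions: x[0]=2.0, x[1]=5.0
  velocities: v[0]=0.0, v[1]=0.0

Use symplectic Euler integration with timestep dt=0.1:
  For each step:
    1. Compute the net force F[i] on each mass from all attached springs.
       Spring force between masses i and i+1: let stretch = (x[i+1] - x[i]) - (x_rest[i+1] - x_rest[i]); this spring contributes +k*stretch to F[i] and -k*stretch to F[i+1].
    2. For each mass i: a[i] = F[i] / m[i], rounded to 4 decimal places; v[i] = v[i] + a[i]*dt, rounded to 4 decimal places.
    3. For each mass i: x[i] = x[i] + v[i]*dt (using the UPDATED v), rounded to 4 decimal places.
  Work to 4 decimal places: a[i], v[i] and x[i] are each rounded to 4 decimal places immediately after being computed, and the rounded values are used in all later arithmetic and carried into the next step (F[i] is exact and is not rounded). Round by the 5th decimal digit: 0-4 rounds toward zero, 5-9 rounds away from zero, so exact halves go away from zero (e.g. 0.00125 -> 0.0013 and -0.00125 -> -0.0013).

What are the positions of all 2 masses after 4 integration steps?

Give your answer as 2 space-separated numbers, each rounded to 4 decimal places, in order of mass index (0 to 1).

Step 0: x=[2.0000 5.0000] v=[0.0000 0.0000]
Step 1: x=[2.0000 5.0000] v=[0.0000 0.0000]
Step 2: x=[2.0000 5.0000] v=[0.0000 0.0000]
Step 3: x=[2.0000 5.0000] v=[0.0000 0.0000]
Step 4: x=[2.0000 5.0000] v=[0.0000 0.0000]

Answer: 2.0000 5.0000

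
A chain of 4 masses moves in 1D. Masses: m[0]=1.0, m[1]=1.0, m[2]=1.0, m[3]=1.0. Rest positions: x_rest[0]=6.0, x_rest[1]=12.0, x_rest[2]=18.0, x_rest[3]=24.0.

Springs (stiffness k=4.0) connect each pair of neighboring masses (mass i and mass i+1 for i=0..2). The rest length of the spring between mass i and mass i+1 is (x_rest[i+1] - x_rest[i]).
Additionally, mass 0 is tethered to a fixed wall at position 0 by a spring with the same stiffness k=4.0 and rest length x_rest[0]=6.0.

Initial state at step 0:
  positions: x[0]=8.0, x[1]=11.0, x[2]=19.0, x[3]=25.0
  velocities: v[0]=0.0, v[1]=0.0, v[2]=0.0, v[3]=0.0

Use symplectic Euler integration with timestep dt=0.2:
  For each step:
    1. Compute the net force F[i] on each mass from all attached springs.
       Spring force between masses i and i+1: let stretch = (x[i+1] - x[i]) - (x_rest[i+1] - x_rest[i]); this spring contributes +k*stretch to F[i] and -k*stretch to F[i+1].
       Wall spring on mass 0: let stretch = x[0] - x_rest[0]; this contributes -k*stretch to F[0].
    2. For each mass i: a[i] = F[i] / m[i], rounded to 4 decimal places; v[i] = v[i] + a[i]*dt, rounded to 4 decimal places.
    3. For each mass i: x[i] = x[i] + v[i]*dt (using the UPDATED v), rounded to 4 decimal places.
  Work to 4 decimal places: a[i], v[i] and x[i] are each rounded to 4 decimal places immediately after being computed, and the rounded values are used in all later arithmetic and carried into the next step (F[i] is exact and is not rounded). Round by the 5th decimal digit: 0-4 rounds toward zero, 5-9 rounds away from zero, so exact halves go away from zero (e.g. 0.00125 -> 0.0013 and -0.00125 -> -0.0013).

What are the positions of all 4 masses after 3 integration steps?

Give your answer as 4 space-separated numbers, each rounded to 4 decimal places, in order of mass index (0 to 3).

Step 0: x=[8.0000 11.0000 19.0000 25.0000] v=[0.0000 0.0000 0.0000 0.0000]
Step 1: x=[7.2000 11.8000 18.6800 25.0000] v=[-4.0000 4.0000 -1.6000 0.0000]
Step 2: x=[5.9840 12.9648 18.2704 24.9488] v=[-6.0800 5.8240 -2.0480 -0.2560]
Step 3: x=[4.9275 13.8616 18.0804 24.7891] v=[-5.2826 4.4838 -0.9498 -0.7987]

Answer: 4.9275 13.8616 18.0804 24.7891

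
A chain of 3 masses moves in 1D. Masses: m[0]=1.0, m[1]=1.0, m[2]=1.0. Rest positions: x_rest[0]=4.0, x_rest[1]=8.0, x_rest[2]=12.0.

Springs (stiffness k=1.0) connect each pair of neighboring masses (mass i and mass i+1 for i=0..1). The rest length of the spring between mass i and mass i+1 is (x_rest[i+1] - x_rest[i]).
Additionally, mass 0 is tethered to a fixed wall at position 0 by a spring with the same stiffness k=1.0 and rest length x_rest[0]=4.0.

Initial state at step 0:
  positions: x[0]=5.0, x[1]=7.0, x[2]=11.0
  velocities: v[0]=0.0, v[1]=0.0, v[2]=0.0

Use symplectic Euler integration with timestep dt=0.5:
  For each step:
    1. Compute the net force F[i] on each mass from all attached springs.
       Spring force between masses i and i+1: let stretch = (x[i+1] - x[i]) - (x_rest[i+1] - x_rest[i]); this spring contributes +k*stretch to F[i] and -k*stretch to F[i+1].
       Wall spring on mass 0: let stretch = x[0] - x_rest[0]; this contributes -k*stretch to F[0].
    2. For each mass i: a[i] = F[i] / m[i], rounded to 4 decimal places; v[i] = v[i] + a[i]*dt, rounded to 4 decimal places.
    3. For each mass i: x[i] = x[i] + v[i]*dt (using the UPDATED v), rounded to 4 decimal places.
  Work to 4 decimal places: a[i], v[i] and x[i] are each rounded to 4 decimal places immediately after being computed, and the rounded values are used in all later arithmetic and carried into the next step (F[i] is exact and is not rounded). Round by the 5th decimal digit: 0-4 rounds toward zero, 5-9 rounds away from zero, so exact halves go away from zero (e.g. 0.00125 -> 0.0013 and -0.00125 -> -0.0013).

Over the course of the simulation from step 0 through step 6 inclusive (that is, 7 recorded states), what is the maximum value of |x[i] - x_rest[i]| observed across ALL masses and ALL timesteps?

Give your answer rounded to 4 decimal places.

Answer: 1.3594

Derivation:
Step 0: x=[5.0000 7.0000 11.0000] v=[0.0000 0.0000 0.0000]
Step 1: x=[4.2500 7.5000 11.0000] v=[-1.5000 1.0000 0.0000]
Step 2: x=[3.2500 8.0625 11.1250] v=[-2.0000 1.1250 0.2500]
Step 3: x=[2.6406 8.1875 11.4844] v=[-1.2188 0.2500 0.7188]
Step 4: x=[2.7578 7.7500 12.0196] v=[0.2344 -0.8750 1.0704]
Step 5: x=[3.4336 7.1319 12.4874] v=[1.3516 -1.2363 0.9356]
Step 6: x=[4.1756 6.9281 12.6164] v=[1.4840 -0.4077 0.2579]
Max displacement = 1.3594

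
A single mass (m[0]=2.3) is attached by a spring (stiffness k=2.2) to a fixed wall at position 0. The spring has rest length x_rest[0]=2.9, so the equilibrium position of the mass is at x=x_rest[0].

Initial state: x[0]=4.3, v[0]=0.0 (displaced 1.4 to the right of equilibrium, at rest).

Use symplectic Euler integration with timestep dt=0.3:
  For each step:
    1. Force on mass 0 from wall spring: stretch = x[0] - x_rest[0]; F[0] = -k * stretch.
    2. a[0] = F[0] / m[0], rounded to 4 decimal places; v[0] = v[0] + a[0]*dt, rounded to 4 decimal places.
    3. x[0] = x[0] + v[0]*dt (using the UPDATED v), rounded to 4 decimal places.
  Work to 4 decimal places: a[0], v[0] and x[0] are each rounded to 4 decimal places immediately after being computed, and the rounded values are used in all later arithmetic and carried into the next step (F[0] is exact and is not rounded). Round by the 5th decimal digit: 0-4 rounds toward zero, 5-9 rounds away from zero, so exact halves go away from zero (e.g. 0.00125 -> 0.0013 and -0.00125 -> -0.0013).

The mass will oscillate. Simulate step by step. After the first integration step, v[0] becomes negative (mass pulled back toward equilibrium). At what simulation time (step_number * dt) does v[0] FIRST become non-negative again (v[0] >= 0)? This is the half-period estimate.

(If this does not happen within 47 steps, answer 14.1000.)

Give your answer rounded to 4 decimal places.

Step 0: x=[4.3000] v=[0.0000]
Step 1: x=[4.1795] v=[-0.4017]
Step 2: x=[3.9488] v=[-0.7689]
Step 3: x=[3.6278] v=[-1.0699]
Step 4: x=[3.2442] v=[-1.2788]
Step 5: x=[2.8309] v=[-1.3776]
Step 6: x=[2.4236] v=[-1.3578]
Step 7: x=[2.0573] v=[-1.2211]
Step 8: x=[1.7635] v=[-0.9793]
Step 9: x=[1.5675] v=[-0.6532]
Step 10: x=[1.4863] v=[-0.2708]
Step 11: x=[1.5268] v=[0.1349]
First v>=0 after going negative at step 11, time=3.3000

Answer: 3.3000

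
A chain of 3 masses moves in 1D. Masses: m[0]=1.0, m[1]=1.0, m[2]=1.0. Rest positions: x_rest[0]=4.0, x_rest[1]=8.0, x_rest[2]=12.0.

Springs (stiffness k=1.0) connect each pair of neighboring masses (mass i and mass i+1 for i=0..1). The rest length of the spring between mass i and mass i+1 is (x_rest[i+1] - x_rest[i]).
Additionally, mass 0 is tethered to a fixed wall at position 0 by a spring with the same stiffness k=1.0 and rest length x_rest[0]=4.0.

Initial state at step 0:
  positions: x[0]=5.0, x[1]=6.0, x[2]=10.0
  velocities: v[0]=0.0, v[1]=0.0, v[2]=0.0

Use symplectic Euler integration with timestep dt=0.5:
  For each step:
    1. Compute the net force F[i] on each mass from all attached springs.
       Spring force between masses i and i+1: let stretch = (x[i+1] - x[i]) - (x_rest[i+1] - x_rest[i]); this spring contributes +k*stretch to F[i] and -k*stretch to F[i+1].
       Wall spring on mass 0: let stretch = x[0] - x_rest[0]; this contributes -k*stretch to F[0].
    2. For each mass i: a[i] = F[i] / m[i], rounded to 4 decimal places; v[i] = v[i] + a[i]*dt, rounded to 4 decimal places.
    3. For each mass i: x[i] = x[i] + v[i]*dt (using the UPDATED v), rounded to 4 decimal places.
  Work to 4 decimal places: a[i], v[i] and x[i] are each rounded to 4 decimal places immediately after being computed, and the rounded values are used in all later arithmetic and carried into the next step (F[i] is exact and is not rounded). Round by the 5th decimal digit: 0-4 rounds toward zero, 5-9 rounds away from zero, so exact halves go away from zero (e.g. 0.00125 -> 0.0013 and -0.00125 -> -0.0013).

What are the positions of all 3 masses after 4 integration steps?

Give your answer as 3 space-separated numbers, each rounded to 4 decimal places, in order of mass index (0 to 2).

Answer: 2.1954 7.4024 11.5743

Derivation:
Step 0: x=[5.0000 6.0000 10.0000] v=[0.0000 0.0000 0.0000]
Step 1: x=[4.0000 6.7500 10.0000] v=[-2.0000 1.5000 0.0000]
Step 2: x=[2.6875 7.6250 10.1875] v=[-2.6250 1.7500 0.3750]
Step 3: x=[1.9375 7.9063 10.7344] v=[-1.5000 0.5625 1.0938]
Step 4: x=[2.1954 7.4024 11.5743] v=[0.5157 -1.0079 1.6798]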